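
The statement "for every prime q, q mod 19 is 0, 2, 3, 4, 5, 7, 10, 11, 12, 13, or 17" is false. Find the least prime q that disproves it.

q = 37

Check each prime q in order until the claim fails.
The first 11 eligible values, up to q = 31, all satisfy the conclusion.
q = 37: 37 mod 19 = 18 — not in {0, 2, 3, 4, 5, 7, 10, 11, 12, 13, 17}.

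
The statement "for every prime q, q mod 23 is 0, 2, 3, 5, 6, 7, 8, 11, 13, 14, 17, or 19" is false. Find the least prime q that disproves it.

q = 41

We need the least prime q for which the claim fails.
For q = 2, 3, 5, 7, …, 29, 31, 37 the conclusion holds.
q = 41: 41 mod 23 = 18 — not in {0, 2, 3, 5, 6, 7, 8, 11, 13, 14, 17, 19}.
Thus q = 41 disproves the claim, and no smaller q works.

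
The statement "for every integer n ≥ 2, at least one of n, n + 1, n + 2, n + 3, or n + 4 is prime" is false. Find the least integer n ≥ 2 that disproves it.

n = 24

We need the least integer n ≥ 2 for which n, n + 1, n + 2, n + 3, n + 4 are all composite.
The first 22 eligible values, up to n = 23, all satisfy the conclusion.
n = 24: 24 = 2 × 12; 25 = 5 × 5; 26 = 2 × 13; 27 = 3 × 9; 28 = 2 × 14 — all composite.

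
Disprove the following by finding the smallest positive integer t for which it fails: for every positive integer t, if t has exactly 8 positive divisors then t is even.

Check each positive integer t in order until t has exactly 8 positive divisors but t is odd.
The first 12 eligible values, up to t = 104, all satisfy the conclusion.
t = 105: divisors of 105: 1, 3, 5, 7, 15, 21, 35, 105; 105 is odd.
Hence t = 105 is a counterexample.

t = 105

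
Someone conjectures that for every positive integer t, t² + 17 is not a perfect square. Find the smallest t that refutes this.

t = 8

A counterexample is any positive integer t such that t² + 17 is a perfect square; we check each in order.
For t = 1, 2, 3, 4, 5, 6, 7 the conclusion holds.
t = 8: 8² + 17 = 81 = 9², a perfect square.
Thus t = 8 disproves the claim, and no smaller t works.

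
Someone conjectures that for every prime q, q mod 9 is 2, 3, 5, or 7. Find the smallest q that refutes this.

Check each prime q in order until the claim fails.
For q = 2, 3, 5, 7, 11 the conclusion holds.
q = 13: 13 mod 9 = 4 — not in {2, 3, 5, 7}.

q = 13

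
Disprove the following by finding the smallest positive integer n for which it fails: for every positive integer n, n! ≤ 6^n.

For n = 1, 2, 3, 4, …, 11, 12, 13 the conclusion holds.
n = 14: n! = 87178291200 and 6^n = 78364164096, so 87178291200 > 78364164096.
Hence n = 14 is a counterexample.

n = 14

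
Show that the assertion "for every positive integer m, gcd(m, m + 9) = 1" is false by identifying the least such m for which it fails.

m = 3

Check each positive integer m in order until gcd(m, m + 9) > 1.
For m = 1, 2 the conclusion holds.
m = 3: gcd(3, 12) = 3.
Thus m = 3 disproves the claim, and no smaller m works.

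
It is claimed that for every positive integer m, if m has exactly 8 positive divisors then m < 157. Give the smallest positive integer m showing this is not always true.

m = 165

A counterexample is any positive integer m such that m has exactly 8 positive divisors but the claim fails; we check each in order.
The first 22 eligible values, up to m = 154, all satisfy the conclusion.
m = 165: τ(165) = 8; 165 ≥ 157.
Hence m = 165 is a counterexample.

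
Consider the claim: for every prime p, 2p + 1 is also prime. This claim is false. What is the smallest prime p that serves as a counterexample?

Check each prime p in order until 2p + 1 is not prime.
For p = 2, 3, 5 the conclusion holds.
p = 7: 2p + 1 = 15 = 3 × 5, not prime.
Hence p = 7 is a counterexample.

p = 7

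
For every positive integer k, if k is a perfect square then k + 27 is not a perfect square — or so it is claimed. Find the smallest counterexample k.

k = 9

For k = 1, 4 the conclusion holds.
k = 9: 9 = 3² and 9 + 27 = 36 = 6².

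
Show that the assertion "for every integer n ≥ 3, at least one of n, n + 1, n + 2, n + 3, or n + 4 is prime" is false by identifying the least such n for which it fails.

A counterexample is any integer n ≥ 3 such that n, n + 1, n + 2, n + 3, n + 4 are all composite; we check each in order.
For n = 3, 4, 5, 6, …, 21, 22, 23 the conclusion holds.
n = 24: 24 = 2 × 12; 25 = 5 × 5; 26 = 2 × 13; 27 = 3 × 9; 28 = 2 × 14 — all composite.
Hence n = 24 is a counterexample.

n = 24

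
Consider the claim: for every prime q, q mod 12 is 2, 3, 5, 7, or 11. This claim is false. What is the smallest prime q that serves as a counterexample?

For q = 2, 3, 5, 7, 11 the conclusion holds.
q = 13: 13 mod 12 = 1 — not in {2, 3, 5, 7, 11}.

q = 13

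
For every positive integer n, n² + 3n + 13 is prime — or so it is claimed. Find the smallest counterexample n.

n = 9

A counterexample is any positive integer n such that n² + 3n + 13 is not prime; we check each in order.
n = 1: n² + 3n + 13 = 17, prime.
n = 2: n² + 3n + 13 = 23, prime.
n = 3: n² + 3n + 13 = 31, prime.
n = 4: n² + 3n + 13 = 41, prime.
n = 5: n² + 3n + 13 = 53, prime.
n = 6: n² + 3n + 13 = 67, prime.
n = 7: n² + 3n + 13 = 83, prime.
n = 8: n² + 3n + 13 = 101, prime.
n = 9: n² + 3n + 13 = 121 = 11 × 11, composite.
Thus n = 9 disproves the claim, and no smaller n works.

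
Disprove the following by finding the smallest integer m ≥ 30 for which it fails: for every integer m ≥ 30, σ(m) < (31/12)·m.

m = 48

We need the least integer m ≥ 30 for which the claim fails.
For m = 30, 31, 32, 33, …, 45, 46, 47 the conclusion holds.
m = 48: σ(48) = 124; 124 ≥ 124.
Thus m = 48 disproves the claim, and no smaller m works.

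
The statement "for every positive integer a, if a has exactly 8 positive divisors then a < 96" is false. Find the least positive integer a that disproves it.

a = 102

A counterexample is any positive integer a such that a has exactly 8 positive divisors but the claim fails; we check each in order.
For a = 24, 30, 40, 42, 54, 56, 66, 70, 78, 88 the conclusion holds.
a = 102: τ(102) = 8; 102 ≥ 96.
Thus a = 102 disproves the claim, and no smaller a works.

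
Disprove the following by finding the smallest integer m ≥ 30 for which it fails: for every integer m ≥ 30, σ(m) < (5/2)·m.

A counterexample is any integer m ≥ 30 such that the claim fails; we check each in order.
m = 30: σ(30) = 72; 72 < 75.
m = 31: σ(31) = 32; 32 < 155/2.
m = 32: σ(32) = 63; 63 < 80.
m = 33: σ(33) = 48; 48 < 165/2.
m = 34: σ(34) = 54; 54 < 85.
m = 35: σ(35) = 48; 48 < 175/2.
m = 36: σ(36) = 91; 91 ≥ 90.
Thus m = 36 disproves the claim, and no smaller m works.

m = 36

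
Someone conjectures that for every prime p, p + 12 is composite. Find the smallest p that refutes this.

p = 2: p + 12 = 14 = 2 × 7, composite.
p = 3: p + 12 = 15 = 3 × 5, composite.
p = 5: p + 12 = 17, prime — not composite.

p = 5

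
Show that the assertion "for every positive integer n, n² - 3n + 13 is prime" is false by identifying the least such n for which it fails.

n = 12

We need the least positive integer n for which n² - 3n + 13 is not prime.
For n = 1, 2, 3, 4, …, 9, 10, 11 the conclusion holds.
n = 12: n² - 3n + 13 = 121 = 11 × 11, composite.
So n = 12 is the smallest counterexample.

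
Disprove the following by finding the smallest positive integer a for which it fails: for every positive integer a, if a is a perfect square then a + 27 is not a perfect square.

a = 1: 1 + 27 = 28, not a perfect square.
a = 4: 4 + 27 = 31, not a perfect square.
a = 9: 9 = 3² and 9 + 27 = 36 = 6².

a = 9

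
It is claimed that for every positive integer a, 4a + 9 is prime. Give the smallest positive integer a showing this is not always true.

Check each positive integer a in order until 4a + 9 is not prime.
a = 1: 4a + 9 = 13, prime.
a = 2: 4a + 9 = 17, prime.
a = 3: 4a + 9 = 21 = 3 × 7, composite.

a = 3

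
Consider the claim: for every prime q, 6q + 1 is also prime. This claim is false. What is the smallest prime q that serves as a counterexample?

A counterexample is any prime q such that 6q + 1 is not prime; we check each in order.
For q = 2, 3, 5, 7, 11, 13, 17 the conclusion holds.
q = 19: 6q + 1 = 115 = 5 × 23, not prime.

q = 19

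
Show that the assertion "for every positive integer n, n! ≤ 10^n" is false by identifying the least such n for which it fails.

n = 25

For n = 1, 2, 3, 4, …, 22, 23, 24 the conclusion holds.
n = 25: n! = 15511210043330985984000000 and 10^n = 10000000000000000000000000, so 15511210043330985984000000 > 10000000000000000000000000.
So n = 25 is the smallest counterexample.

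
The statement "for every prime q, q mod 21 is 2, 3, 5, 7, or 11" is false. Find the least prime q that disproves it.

A counterexample is any prime q such that the claim fails; we check each in order.
The first 5 eligible values, up to q = 11, all satisfy the conclusion.
q = 13: 13 mod 21 = 13 — not in {2, 3, 5, 7, 11}.
Thus q = 13 disproves the claim, and no smaller q works.

q = 13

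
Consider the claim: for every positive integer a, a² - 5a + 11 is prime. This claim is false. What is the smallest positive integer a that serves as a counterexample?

A counterexample is any positive integer a such that a² - 5a + 11 is not prime; we check each in order.
a = 1: a² - 5a + 11 = 7, prime.
a = 2: a² - 5a + 11 = 5, prime.
a = 3: a² - 5a + 11 = 5, prime.
a = 4: a² - 5a + 11 = 7, prime.
a = 5: a² - 5a + 11 = 11, prime.
a = 6: a² - 5a + 11 = 17, prime.
a = 7: a² - 5a + 11 = 25 = 5 × 5, composite.

a = 7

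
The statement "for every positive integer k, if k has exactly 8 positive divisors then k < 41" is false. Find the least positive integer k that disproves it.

k = 42

A counterexample is any positive integer k such that k has exactly 8 positive divisors but the claim fails; we check each in order.
For k = 24, 30, 40 the conclusion holds.
k = 42: τ(42) = 8; 42 ≥ 41.
So k = 42 is the smallest counterexample.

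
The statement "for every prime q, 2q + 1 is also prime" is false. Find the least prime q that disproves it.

q = 7

We need the least prime q for which 2q + 1 is not prime.
For q = 2, 3, 5 the conclusion holds.
q = 7: 2q + 1 = 15 = 3 × 5, not prime.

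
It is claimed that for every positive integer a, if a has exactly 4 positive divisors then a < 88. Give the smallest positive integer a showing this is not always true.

A counterexample is any positive integer a such that a has exactly 4 positive divisors but the claim fails; we check each in order.
The first 28 eligible values, up to a = 87, all satisfy the conclusion.
a = 91: τ(91) = 4; 91 ≥ 88.
So a = 91 is the smallest counterexample.

a = 91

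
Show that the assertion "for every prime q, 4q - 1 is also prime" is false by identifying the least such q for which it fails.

A counterexample is any prime q such that 4q - 1 is not prime; we check each in order.
For q = 2, 3, 5 the conclusion holds.
q = 7: 4q - 1 = 27 = 3 × 9, not prime.

q = 7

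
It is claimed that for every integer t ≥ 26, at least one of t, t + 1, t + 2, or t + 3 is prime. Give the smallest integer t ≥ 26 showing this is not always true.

t = 26: 29 is prime.
t = 27: 29 is prime.
t = 28: 29 is prime.
t = 29: 29 is prime.
t = 30: 31 is prime.
t = 31: 31 is prime.
t = 32: 32 = 2 × 16; 33 = 3 × 11; 34 = 2 × 17; 35 = 5 × 7 — all composite.
Thus t = 32 disproves the claim, and no smaller t works.

t = 32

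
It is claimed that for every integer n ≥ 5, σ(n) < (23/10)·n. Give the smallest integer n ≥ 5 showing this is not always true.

We need the least integer n ≥ 5 for which the claim fails.
The first 7 eligible values, up to n = 11, all satisfy the conclusion.
n = 12: σ(12) = 28; 28 ≥ 138/5.

n = 12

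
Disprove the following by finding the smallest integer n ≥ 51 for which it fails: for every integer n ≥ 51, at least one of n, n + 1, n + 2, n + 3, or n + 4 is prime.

n = 54

n = 51: 53 is prime.
n = 52: 53 is prime.
n = 53: 53 is prime.
n = 54: 54 = 2 × 27; 55 = 5 × 11; 56 = 2 × 28; 57 = 3 × 19; 58 = 2 × 29 — all composite.
Thus n = 54 disproves the claim, and no smaller n works.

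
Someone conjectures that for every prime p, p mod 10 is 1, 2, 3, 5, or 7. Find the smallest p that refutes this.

We need the least prime p for which the claim fails.
p = 2: 2 mod 10 = 2.
p = 3: 3 mod 10 = 3.
p = 5: 5 mod 10 = 5.
p = 7: 7 mod 10 = 7.
p = 11: 11 mod 10 = 1.
p = 13: 13 mod 10 = 3.
p = 17: 17 mod 10 = 7.
p = 19: 19 mod 10 = 9 — not in {1, 2, 3, 5, 7}.

p = 19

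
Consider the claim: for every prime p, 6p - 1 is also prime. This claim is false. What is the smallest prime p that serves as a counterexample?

p = 11

A counterexample is any prime p such that 6p - 1 is not prime; we check each in order.
p = 2: 6p - 1 = 11, prime.
p = 3: 6p - 1 = 17, prime.
p = 5: 6p - 1 = 29, prime.
p = 7: 6p - 1 = 41, prime.
p = 11: 6p - 1 = 65 = 5 × 13, not prime.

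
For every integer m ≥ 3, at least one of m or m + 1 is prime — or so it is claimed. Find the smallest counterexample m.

m = 8

A counterexample is any integer m ≥ 3 such that m, m + 1 are both composite; we check each in order.
m = 3: 3 is prime.
m = 4: 5 is prime.
m = 5: 5 is prime.
m = 6: 7 is prime.
m = 7: 7 is prime.
m = 8: 8 = 2 × 4; 9 = 3 × 3 — both composite.
Thus m = 8 disproves the claim, and no smaller m works.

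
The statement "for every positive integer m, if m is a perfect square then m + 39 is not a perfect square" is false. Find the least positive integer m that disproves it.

The first 4 eligible values, up to m = 16, all satisfy the conclusion.
m = 25: 25 = 5² and 25 + 39 = 64 = 8².
So m = 25 is the smallest counterexample.

m = 25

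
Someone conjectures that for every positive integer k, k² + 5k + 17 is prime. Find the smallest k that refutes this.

k = 1: k² + 5k + 17 = 23, prime.
k = 2: k² + 5k + 17 = 31, prime.
k = 3: k² + 5k + 17 = 41, prime.
k = 4: k² + 5k + 17 = 53, prime.
k = 5: k² + 5k + 17 = 67, prime.
k = 6: k² + 5k + 17 = 83, prime.
k = 7: k² + 5k + 17 = 101, prime.
k = 8: k² + 5k + 17 = 121 = 11 × 11, composite.
Thus k = 8 disproves the claim, and no smaller k works.

k = 8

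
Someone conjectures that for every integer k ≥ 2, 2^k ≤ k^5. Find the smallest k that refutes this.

k = 23

Check each integer k ≥ 2 in order until 2^k > k^5.
The first 21 eligible values, up to k = 22, all satisfy the conclusion.
k = 23: 2^k = 8388608 and k^5 = 6436343, so 8388608 > 6436343.
Thus k = 23 disproves the claim, and no smaller k works.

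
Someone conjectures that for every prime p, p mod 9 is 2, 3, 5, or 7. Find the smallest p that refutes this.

p = 13

The first 5 eligible values, up to p = 11, all satisfy the conclusion.
p = 13: 13 mod 9 = 4 — not in {2, 3, 5, 7}.
Hence p = 13 is a counterexample.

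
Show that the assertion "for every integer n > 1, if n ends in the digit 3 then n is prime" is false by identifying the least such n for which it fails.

n = 33

n = 3: 3 ends in 3 and is prime.
n = 13: 13 ends in 3 and is prime.
n = 23: 23 ends in 3 and is prime.
n = 33: 33 ends in 3; 33 = 3 × 11, composite.
Thus n = 33 disproves the claim, and no smaller n works.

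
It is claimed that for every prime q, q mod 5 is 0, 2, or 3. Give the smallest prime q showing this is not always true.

q = 11

We need the least prime q for which the claim fails.
q = 2: 2 mod 5 = 2.
q = 3: 3 mod 5 = 3.
q = 5: 5 mod 5 = 0.
q = 7: 7 mod 5 = 2.
q = 11: 11 mod 5 = 1 — not in {0, 2, 3}.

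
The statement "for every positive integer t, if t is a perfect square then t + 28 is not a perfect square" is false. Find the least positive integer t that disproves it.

t = 36

For t = 1, 4, 9, 16, 25 the conclusion holds.
t = 36: 36 = 6² and 36 + 28 = 64 = 8².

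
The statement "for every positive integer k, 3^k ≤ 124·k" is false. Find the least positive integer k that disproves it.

k = 7

A counterexample is any positive integer k such that 3^k > 124·k; we check each in order.
k = 1: 3^k = 3 and 124·k = 124, so 3 ≤ 124.
k = 2: 3^k = 9 and 124·k = 248, so 9 ≤ 248.
k = 3: 3^k = 27 and 124·k = 372, so 27 ≤ 372.
k = 4: 3^k = 81 and 124·k = 496, so 81 ≤ 496.
k = 5: 3^k = 243 and 124·k = 620, so 243 ≤ 620.
k = 6: 3^k = 729 and 124·k = 744, so 729 ≤ 744.
k = 7: 3^k = 2187 and 124·k = 868, so 2187 > 868.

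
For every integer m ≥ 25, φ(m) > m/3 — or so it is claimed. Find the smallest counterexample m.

m = 25: φ(25) = 20 and 25/3 = 25/3, so φ(25) > 25/3.
m = 26: φ(26) = 12 and 26/3 = 26/3, so φ(26) > 26/3.
m = 27: φ(27) = 18 and 27/3 = 9, so φ(27) > 27/3.
m = 28: φ(28) = 12 and 28/3 = 28/3, so φ(28) > 28/3.
m = 29: φ(29) = 28 and 29/3 = 29/3, so φ(29) > 29/3.
m = 30: φ(30) = 8 and 30/3 = 10, so φ(30) ≤ 30/3.

m = 30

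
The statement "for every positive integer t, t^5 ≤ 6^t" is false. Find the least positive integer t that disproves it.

t = 3

Check each positive integer t in order until t^5 > 6^t.
For t = 1, 2 the conclusion holds.
t = 3: t^5 = 243 and 6^t = 216, so 243 > 216.
So t = 3 is the smallest counterexample.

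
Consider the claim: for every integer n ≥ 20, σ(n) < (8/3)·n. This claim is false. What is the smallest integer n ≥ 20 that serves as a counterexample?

Check each integer n ≥ 20 in order until the claim fails.
The first 40 eligible values, up to n = 59, all satisfy the conclusion.
n = 60: σ(60) = 168; 168 ≥ 160.
Hence n = 60 is a counterexample.

n = 60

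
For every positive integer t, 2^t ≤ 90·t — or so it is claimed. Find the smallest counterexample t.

We need the least positive integer t for which 2^t > 90·t.
For t = 1, 2, 3, 4, 5, 6, 7, 8, 9 the conclusion holds.
t = 10: 2^t = 1024 and 90·t = 900, so 1024 > 900.
So t = 10 is the smallest counterexample.

t = 10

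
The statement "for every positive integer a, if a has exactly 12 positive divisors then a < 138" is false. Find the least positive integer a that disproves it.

a = 140

We need the least positive integer a for which a has exactly 12 positive divisors but the claim fails.
For a = 60, 72, 84, 90, 96, 108, 126, 132 the conclusion holds.
a = 140: τ(140) = 12; 140 ≥ 138.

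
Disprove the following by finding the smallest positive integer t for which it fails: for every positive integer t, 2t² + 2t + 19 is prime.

t = 18

A counterexample is any positive integer t such that 2t² + 2t + 19 is not prime; we check each in order.
For t = 1, 2, 3, 4, …, 15, 16, 17 the conclusion holds.
t = 18: 2t² + 2t + 19 = 703 = 19 × 37, composite.
Thus t = 18 disproves the claim, and no smaller t works.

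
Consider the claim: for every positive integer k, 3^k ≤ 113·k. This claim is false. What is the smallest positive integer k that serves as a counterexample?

k = 6

We need the least positive integer k for which 3^k > 113·k.
For k = 1, 2, 3, 4, 5 the conclusion holds.
k = 6: 3^k = 729 and 113·k = 678, so 729 > 678.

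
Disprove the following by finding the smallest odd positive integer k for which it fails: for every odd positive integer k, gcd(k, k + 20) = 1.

k = 5

Check each odd positive integer k in order until gcd(k, k + 20) > 1.
k = 1: gcd(1, 21) = 1.
k = 3: gcd(3, 23) = 1.
k = 5: gcd(5, 25) = 5.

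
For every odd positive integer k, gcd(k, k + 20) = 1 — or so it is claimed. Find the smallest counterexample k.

k = 5

Check each odd positive integer k in order until gcd(k, k + 20) > 1.
For k = 1, 3 the conclusion holds.
k = 5: gcd(5, 25) = 5.
Thus k = 5 disproves the claim, and no smaller k works.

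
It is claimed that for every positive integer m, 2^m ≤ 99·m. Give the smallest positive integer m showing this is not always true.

We need the least positive integer m for which 2^m > 99·m.
For m = 1, 2, 3, 4, 5, 6, 7, 8, 9 the conclusion holds.
m = 10: 2^m = 1024 and 99·m = 990, so 1024 > 990.
So m = 10 is the smallest counterexample.

m = 10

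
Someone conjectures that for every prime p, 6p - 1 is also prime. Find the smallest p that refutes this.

We need the least prime p for which 6p - 1 is not prime.
p = 2: 6p - 1 = 11, prime.
p = 3: 6p - 1 = 17, prime.
p = 5: 6p - 1 = 29, prime.
p = 7: 6p - 1 = 41, prime.
p = 11: 6p - 1 = 65 = 5 × 13, not prime.
Thus p = 11 disproves the claim, and no smaller p works.

p = 11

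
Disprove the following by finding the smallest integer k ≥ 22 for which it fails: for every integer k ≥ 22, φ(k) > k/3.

k = 24

We need the least integer k ≥ 22 for which the claim fails.
k = 22: φ(22) = 10 and 22/3 = 22/3, so φ(22) > 22/3.
k = 23: φ(23) = 22 and 23/3 = 23/3, so φ(23) > 23/3.
k = 24: φ(24) = 8 and 24/3 = 8, so φ(24) ≤ 24/3.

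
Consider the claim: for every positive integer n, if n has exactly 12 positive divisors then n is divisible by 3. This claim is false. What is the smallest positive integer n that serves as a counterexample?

n = 140

We need the least positive integer n for which n has exactly 12 positive divisors but n is not divisible by 3.
n = 60: τ(60) = 12; 60 mod 3 = 0.
n = 72: τ(72) = 12; 72 mod 3 = 0.
n = 84: τ(84) = 12; 84 mod 3 = 0.
n = 90: τ(90) = 12; 90 mod 3 = 0.
n = 96: τ(96) = 12; 96 mod 3 = 0.
n = 108: τ(108) = 12; 108 mod 3 = 0.
n = 126: τ(126) = 12; 126 mod 3 = 0.
n = 132: τ(132) = 12; 132 mod 3 = 0.
n = 140: τ(140) = 12; 140 mod 3 = 2.
Hence n = 140 is a counterexample.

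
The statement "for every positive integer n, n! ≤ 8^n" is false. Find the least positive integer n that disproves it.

n = 20

Check each positive integer n in order until n! > 8^n.
For n = 1, 2, 3, 4, …, 17, 18, 19 the conclusion holds.
n = 20: n! = 2432902008176640000 and 8^n = 1152921504606846976, so 2432902008176640000 > 1152921504606846976.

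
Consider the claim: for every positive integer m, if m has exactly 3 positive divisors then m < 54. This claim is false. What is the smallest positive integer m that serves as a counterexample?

We need the least positive integer m for which m has exactly 3 positive divisors but the claim fails.
For m = 4, 9, 25, 49 the conclusion holds.
m = 121: τ(121) = 3; 121 ≥ 54.

m = 121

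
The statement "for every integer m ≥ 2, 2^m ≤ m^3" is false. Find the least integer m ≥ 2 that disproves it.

m = 10

A counterexample is any integer m ≥ 2 such that 2^m > m^3; we check each in order.
m = 2: 2^m = 4 and m^3 = 8, so 4 ≤ 8.
m = 3: 2^m = 8 and m^3 = 27, so 8 ≤ 27.
m = 4: 2^m = 16 and m^3 = 64, so 16 ≤ 64.
m = 5: 2^m = 32 and m^3 = 125, so 32 ≤ 125.
m = 6: 2^m = 64 and m^3 = 216, so 64 ≤ 216.
m = 7: 2^m = 128 and m^3 = 343, so 128 ≤ 343.
m = 8: 2^m = 256 and m^3 = 512, so 256 ≤ 512.
m = 9: 2^m = 512 and m^3 = 729, so 512 ≤ 729.
m = 10: 2^m = 1024 and m^3 = 1000, so 1024 > 1000.
Thus m = 10 disproves the claim, and no smaller m works.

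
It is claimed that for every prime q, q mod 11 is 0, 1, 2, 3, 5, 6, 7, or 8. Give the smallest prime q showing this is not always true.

We need the least prime q for which the claim fails.
For q = 2, 3, 5, 7, 11, 13, 17, 19, 23, 29 the conclusion holds.
q = 31: 31 mod 11 = 9 — not in {0, 1, 2, 3, 5, 6, 7, 8}.

q = 31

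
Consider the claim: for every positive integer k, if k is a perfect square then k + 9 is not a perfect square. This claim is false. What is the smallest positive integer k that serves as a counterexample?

Check each positive integer k in order until k is a perfect square but k + 9 is a perfect square.
k = 1: 1 + 9 = 10, not a perfect square.
k = 4: 4 + 9 = 13, not a perfect square.
k = 9: 9 + 9 = 18, not a perfect square.
k = 16: 16 = 4² and 16 + 9 = 25 = 5².
Thus k = 16 disproves the claim, and no smaller k works.

k = 16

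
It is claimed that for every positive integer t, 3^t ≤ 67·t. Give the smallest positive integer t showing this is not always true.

t = 6

The first 5 eligible values, up to t = 5, all satisfy the conclusion.
t = 6: 3^t = 729 and 67·t = 402, so 729 > 402.
Thus t = 6 disproves the claim, and no smaller t works.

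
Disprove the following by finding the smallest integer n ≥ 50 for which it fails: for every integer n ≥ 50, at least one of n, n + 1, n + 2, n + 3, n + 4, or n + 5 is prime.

n = 90

A counterexample is any integer n ≥ 50 such that n, n + 1, n + 2, n + 3, n + 4, n + 5 are all composite; we check each in order.
For n = 50, 51, 52, 53, …, 87, 88, 89 the conclusion holds.
n = 90: 90 = 2 × 45; 91 = 7 × 13; 92 = 2 × 46; 93 = 3 × 31; 94 = 2 × 47; 95 = 5 × 19 — all composite.
Hence n = 90 is a counterexample.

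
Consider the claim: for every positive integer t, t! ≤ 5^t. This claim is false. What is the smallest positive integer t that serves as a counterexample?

We need the least positive integer t for which t! > 5^t.
For t = 1, 2, 3, 4, …, 9, 10, 11 the conclusion holds.
t = 12: t! = 479001600 and 5^t = 244140625, so 479001600 > 244140625.
Hence t = 12 is a counterexample.

t = 12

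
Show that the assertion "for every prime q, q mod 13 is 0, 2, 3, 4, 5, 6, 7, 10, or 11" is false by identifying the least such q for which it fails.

q = 47

We need the least prime q for which the claim fails.
For q = 2, 3, 5, 7, …, 37, 41, 43 the conclusion holds.
q = 47: 47 mod 13 = 8 — not in {0, 2, 3, 4, 5, 6, 7, 10, 11}.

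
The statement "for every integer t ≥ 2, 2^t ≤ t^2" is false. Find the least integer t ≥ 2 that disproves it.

t = 5

We need the least integer t ≥ 2 for which 2^t > t^2.
For t = 2, 3, 4 the conclusion holds.
t = 5: 2^t = 32 and t^2 = 25, so 32 > 25.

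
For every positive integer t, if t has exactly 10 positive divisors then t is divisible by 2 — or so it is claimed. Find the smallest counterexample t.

The first 9 eligible values, up to t = 368, all satisfy the conclusion.
t = 405: τ(405) = 10; 405 mod 2 = 1.
Thus t = 405 disproves the claim, and no smaller t works.

t = 405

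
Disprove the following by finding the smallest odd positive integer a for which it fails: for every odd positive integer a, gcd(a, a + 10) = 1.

a = 5

We need the least odd positive integer a for which gcd(a, a + 10) > 1.
a = 1: gcd(1, 11) = 1.
a = 3: gcd(3, 13) = 1.
a = 5: gcd(5, 15) = 5.
Hence a = 5 is a counterexample.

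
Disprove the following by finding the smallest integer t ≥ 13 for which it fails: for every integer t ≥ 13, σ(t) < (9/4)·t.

For t = 13, 14, 15, 16, …, 21, 22, 23 the conclusion holds.
t = 24: σ(24) = 60; 60 ≥ 54.
So t = 24 is the smallest counterexample.

t = 24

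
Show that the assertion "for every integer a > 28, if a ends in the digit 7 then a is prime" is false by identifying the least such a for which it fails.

A counterexample is any integer a > 28 such that a ends in the digit 7 but a is not prime; we check each in order.
For a = 37, 47 the conclusion holds.
a = 57: 57 ends in 7; 57 = 3 × 19, composite.
Thus a = 57 disproves the claim, and no smaller a works.

a = 57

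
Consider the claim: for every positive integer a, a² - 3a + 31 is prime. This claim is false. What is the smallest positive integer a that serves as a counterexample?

For a = 1, 2, 3 the conclusion holds.
a = 4: a² - 3a + 31 = 35 = 5 × 7, composite.

a = 4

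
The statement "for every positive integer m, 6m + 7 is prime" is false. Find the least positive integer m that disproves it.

m = 3

Check each positive integer m in order until 6m + 7 is not prime.
For m = 1, 2 the conclusion holds.
m = 3: 6m + 7 = 25 = 5 × 5, composite.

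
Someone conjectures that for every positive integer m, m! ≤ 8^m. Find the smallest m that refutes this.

We need the least positive integer m for which m! > 8^m.
The first 19 eligible values, up to m = 19, all satisfy the conclusion.
m = 20: m! = 2432902008176640000 and 8^m = 1152921504606846976, so 2432902008176640000 > 1152921504606846976.

m = 20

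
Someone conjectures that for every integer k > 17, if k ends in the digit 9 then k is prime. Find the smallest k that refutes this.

k = 39

Check each integer k > 17 in order until k ends in the digit 9 but k is not prime.
k = 19: 19 ends in 9 and is prime.
k = 29: 29 ends in 9 and is prime.
k = 39: 39 ends in 9; 39 = 3 × 13, composite.
So k = 39 is the smallest counterexample.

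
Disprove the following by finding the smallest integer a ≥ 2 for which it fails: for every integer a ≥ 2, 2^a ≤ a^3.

a = 10

Check each integer a ≥ 2 in order until 2^a > a^3.
a = 2: 2^a = 4 and a^3 = 8, so 4 ≤ 8.
a = 3: 2^a = 8 and a^3 = 27, so 8 ≤ 27.
a = 4: 2^a = 16 and a^3 = 64, so 16 ≤ 64.
a = 5: 2^a = 32 and a^3 = 125, so 32 ≤ 125.
a = 6: 2^a = 64 and a^3 = 216, so 64 ≤ 216.
a = 7: 2^a = 128 and a^3 = 343, so 128 ≤ 343.
a = 8: 2^a = 256 and a^3 = 512, so 256 ≤ 512.
a = 9: 2^a = 512 and a^3 = 729, so 512 ≤ 729.
a = 10: 2^a = 1024 and a^3 = 1000, so 1024 > 1000.
So a = 10 is the smallest counterexample.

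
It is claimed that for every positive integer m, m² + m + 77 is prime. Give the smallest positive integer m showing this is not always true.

The first 5 eligible values, up to m = 5, all satisfy the conclusion.
m = 6: m² + m + 77 = 119 = 7 × 17, composite.
Thus m = 6 disproves the claim, and no smaller m works.

m = 6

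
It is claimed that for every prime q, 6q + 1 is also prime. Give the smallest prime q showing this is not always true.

Check each prime q in order until 6q + 1 is not prime.
q = 2: 6q + 1 = 13, prime.
q = 3: 6q + 1 = 19, prime.
q = 5: 6q + 1 = 31, prime.
q = 7: 6q + 1 = 43, prime.
q = 11: 6q + 1 = 67, prime.
q = 13: 6q + 1 = 79, prime.
q = 17: 6q + 1 = 103, prime.
q = 19: 6q + 1 = 115 = 5 × 23, not prime.
Thus q = 19 disproves the claim, and no smaller q works.

q = 19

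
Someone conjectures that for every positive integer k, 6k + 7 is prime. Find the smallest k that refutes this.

k = 3

We need the least positive integer k for which 6k + 7 is not prime.
k = 1: 6k + 7 = 13, prime.
k = 2: 6k + 7 = 19, prime.
k = 3: 6k + 7 = 25 = 5 × 5, composite.
Thus k = 3 disproves the claim, and no smaller k works.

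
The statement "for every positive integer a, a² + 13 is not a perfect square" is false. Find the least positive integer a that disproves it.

a = 6

a = 1: 1² + 13 = 14, not a perfect square.
a = 2: 2² + 13 = 17, not a perfect square.
a = 3: 3² + 13 = 22, not a perfect square.
a = 4: 4² + 13 = 29, not a perfect square.
a = 5: 5² + 13 = 38, not a perfect square.
a = 6: 6² + 13 = 49 = 7², a perfect square.
So a = 6 is the smallest counterexample.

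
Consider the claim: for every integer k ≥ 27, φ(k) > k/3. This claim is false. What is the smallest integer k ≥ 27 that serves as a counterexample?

For k = 27, 28, 29 the conclusion holds.
k = 30: φ(30) = 8 and 30/3 = 10, so φ(30) ≤ 30/3.
Thus k = 30 disproves the claim, and no smaller k works.

k = 30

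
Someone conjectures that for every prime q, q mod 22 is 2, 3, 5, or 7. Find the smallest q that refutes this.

q = 11

Check each prime q in order until the claim fails.
q = 2: 2 mod 22 = 2.
q = 3: 3 mod 22 = 3.
q = 5: 5 mod 22 = 5.
q = 7: 7 mod 22 = 7.
q = 11: 11 mod 22 = 11 — not in {2, 3, 5, 7}.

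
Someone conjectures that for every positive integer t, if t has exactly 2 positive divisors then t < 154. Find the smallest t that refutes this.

A counterexample is any positive integer t such that t has exactly 2 positive divisors but the claim fails; we check each in order.
The first 36 eligible values, up to t = 151, all satisfy the conclusion.
t = 157: τ(157) = 2; 157 ≥ 154.

t = 157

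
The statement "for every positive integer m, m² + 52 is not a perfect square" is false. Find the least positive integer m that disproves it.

m = 12

We need the least positive integer m for which m² + 52 is a perfect square.
For m = 1, 2, 3, 4, …, 9, 10, 11 the conclusion holds.
m = 12: 12² + 52 = 196 = 14², a perfect square.
So m = 12 is the smallest counterexample.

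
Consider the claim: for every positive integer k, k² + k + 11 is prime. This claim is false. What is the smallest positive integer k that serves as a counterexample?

k = 10

We need the least positive integer k for which k² + k + 11 is not prime.
For k = 1, 2, 3, 4, 5, 6, 7, 8, 9 the conclusion holds.
k = 10: k² + k + 11 = 121 = 11 × 11, composite.
So k = 10 is the smallest counterexample.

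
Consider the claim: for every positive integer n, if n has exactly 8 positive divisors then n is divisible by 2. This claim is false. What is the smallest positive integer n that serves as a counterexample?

n = 105

A counterexample is any positive integer n such that n has exactly 8 positive divisors but n is not divisible by 2; we check each in order.
For n = 24, 30, 40, 42, …, 88, 102, 104 the conclusion holds.
n = 105: τ(105) = 8; 105 mod 2 = 1.
Hence n = 105 is a counterexample.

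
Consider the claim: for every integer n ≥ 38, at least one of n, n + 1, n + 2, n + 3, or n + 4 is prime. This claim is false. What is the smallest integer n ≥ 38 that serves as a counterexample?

We need the least integer n ≥ 38 for which n, n + 1, n + 2, n + 3, n + 4 are all composite.
The first 10 eligible values, up to n = 47, all satisfy the conclusion.
n = 48: 48 = 2 × 24; 49 = 7 × 7; 50 = 2 × 25; 51 = 3 × 17; 52 = 2 × 26 — all composite.

n = 48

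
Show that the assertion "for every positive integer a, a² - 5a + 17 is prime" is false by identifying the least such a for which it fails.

a = 13

We need the least positive integer a for which a² - 5a + 17 is not prime.
The first 12 eligible values, up to a = 12, all satisfy the conclusion.
a = 13: a² - 5a + 17 = 121 = 11 × 11, composite.
Hence a = 13 is a counterexample.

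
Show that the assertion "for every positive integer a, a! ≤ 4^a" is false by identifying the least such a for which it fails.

a = 9

For a = 1, 2, 3, 4, 5, 6, 7, 8 the conclusion holds.
a = 9: a! = 362880 and 4^a = 262144, so 362880 > 262144.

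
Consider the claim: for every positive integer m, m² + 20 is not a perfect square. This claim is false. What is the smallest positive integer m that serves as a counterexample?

m = 1: 1² + 20 = 21, not a perfect square.
m = 2: 2² + 20 = 24, not a perfect square.
m = 3: 3² + 20 = 29, not a perfect square.
m = 4: 4² + 20 = 36 = 6², a perfect square.
Hence m = 4 is a counterexample.

m = 4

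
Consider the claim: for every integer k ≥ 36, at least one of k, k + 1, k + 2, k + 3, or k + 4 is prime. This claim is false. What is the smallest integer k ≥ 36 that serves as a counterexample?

Check each integer k ≥ 36 in order until k, k + 1, k + 2, k + 3, k + 4 are all composite.
For k = 36, 37, 38, 39, …, 45, 46, 47 the conclusion holds.
k = 48: 48 = 2 × 24; 49 = 7 × 7; 50 = 2 × 25; 51 = 3 × 17; 52 = 2 × 26 — all composite.

k = 48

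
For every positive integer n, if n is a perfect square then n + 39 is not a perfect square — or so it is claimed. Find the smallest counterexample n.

n = 25

We need the least positive integer n for which n is a perfect square but n + 39 is a perfect square.
The first 4 eligible values, up to n = 16, all satisfy the conclusion.
n = 25: 25 = 5² and 25 + 39 = 64 = 8².
Hence n = 25 is a counterexample.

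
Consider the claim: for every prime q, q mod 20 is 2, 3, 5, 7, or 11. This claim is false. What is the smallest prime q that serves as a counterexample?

A counterexample is any prime q such that the claim fails; we check each in order.
q = 2: 2 mod 20 = 2.
q = 3: 3 mod 20 = 3.
q = 5: 5 mod 20 = 5.
q = 7: 7 mod 20 = 7.
q = 11: 11 mod 20 = 11.
q = 13: 13 mod 20 = 13 — not in {2, 3, 5, 7, 11}.
Hence q = 13 is a counterexample.

q = 13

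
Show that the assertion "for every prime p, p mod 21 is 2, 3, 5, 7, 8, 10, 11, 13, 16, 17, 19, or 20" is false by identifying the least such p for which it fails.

Check each prime p in order until the claim fails.
For p = 2, 3, 5, 7, …, 31, 37, 41 the conclusion holds.
p = 43: 43 mod 21 = 1 — not in {2, 3, 5, 7, 8, 10, 11, 13, 16, 17, 19, 20}.
So p = 43 is the smallest counterexample.

p = 43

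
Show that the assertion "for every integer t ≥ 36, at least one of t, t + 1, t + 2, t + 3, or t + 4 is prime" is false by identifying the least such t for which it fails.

t = 48

We need the least integer t ≥ 36 for which t, t + 1, t + 2, t + 3, t + 4 are all composite.
The first 12 eligible values, up to t = 47, all satisfy the conclusion.
t = 48: 48 = 2 × 24; 49 = 7 × 7; 50 = 2 × 25; 51 = 3 × 17; 52 = 2 × 26 — all composite.
Hence t = 48 is a counterexample.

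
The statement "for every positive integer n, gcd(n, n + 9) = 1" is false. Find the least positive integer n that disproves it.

For n = 1, 2 the conclusion holds.
n = 3: gcd(3, 12) = 3.

n = 3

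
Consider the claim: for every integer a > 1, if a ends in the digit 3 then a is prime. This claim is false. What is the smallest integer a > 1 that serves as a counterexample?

a = 33

For a = 3, 13, 23 the conclusion holds.
a = 33: 33 ends in 3; 33 = 3 × 11, composite.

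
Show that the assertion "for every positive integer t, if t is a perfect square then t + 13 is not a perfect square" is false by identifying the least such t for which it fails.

Check each positive integer t in order until t is a perfect square but t + 13 is a perfect square.
For t = 1, 4, 9, 16, 25 the conclusion holds.
t = 36: 36 = 6² and 36 + 13 = 49 = 7².
So t = 36 is the smallest counterexample.

t = 36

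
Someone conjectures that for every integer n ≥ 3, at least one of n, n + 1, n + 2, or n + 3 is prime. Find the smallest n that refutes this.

The first 21 eligible values, up to n = 23, all satisfy the conclusion.
n = 24: 24 = 2 × 12; 25 = 5 × 5; 26 = 2 × 13; 27 = 3 × 9 — all composite.
Hence n = 24 is a counterexample.

n = 24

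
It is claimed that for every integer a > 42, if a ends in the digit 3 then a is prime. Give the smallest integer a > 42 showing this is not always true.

a = 63

a = 43: 43 ends in 3 and is prime.
a = 53: 53 ends in 3 and is prime.
a = 63: 63 ends in 3; 63 = 3 × 21, composite.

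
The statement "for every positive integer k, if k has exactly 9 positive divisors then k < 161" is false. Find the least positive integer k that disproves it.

For k = 36, 100 the conclusion holds.
k = 196: τ(196) = 9; 196 ≥ 161.
Hence k = 196 is a counterexample.

k = 196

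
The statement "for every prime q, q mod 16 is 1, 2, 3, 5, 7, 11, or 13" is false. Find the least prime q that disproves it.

A counterexample is any prime q such that the claim fails; we check each in order.
For q = 2, 3, 5, 7, 11, 13, 17, 19, 23, 29 the conclusion holds.
q = 31: 31 mod 16 = 15 — not in {1, 2, 3, 5, 7, 11, 13}.

q = 31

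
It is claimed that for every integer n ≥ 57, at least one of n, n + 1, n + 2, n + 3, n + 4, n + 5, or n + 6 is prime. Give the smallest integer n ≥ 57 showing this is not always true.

n = 90

A counterexample is any integer n ≥ 57 such that n, n + 1, n + 2, n + 3, n + 4, n + 5, n + 6 are all composite; we check each in order.
For n = 57, 58, 59, 60, …, 87, 88, 89 the conclusion holds.
n = 90: 90 = 2 × 45; 91 = 7 × 13; 92 = 2 × 46; 93 = 3 × 31; 94 = 2 × 47; 95 = 5 × 19; 96 = 2 × 48 — all composite.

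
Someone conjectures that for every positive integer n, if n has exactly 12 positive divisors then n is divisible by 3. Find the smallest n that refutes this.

n = 140

A counterexample is any positive integer n such that n has exactly 12 positive divisors but n is not divisible by 3; we check each in order.
n = 60: τ(60) = 12; 60 mod 3 = 0.
n = 72: τ(72) = 12; 72 mod 3 = 0.
n = 84: τ(84) = 12; 84 mod 3 = 0.
n = 90: τ(90) = 12; 90 mod 3 = 0.
n = 96: τ(96) = 12; 96 mod 3 = 0.
n = 108: τ(108) = 12; 108 mod 3 = 0.
n = 126: τ(126) = 12; 126 mod 3 = 0.
n = 132: τ(132) = 12; 132 mod 3 = 0.
n = 140: τ(140) = 12; 140 mod 3 = 2.
Hence n = 140 is a counterexample.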